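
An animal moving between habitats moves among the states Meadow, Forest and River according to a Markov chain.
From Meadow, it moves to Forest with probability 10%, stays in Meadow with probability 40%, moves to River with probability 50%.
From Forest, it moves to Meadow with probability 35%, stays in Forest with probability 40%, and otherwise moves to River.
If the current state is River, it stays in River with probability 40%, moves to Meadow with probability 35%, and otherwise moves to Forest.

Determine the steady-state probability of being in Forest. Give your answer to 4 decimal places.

Let the stationary distribution be π with π = πP and π_1 + π_2 + π_3 = 1.
π_1 = 0.4·π_1 + 0.35·π_2 + 0.35·π_3
π_2 = 0.1·π_1 + 0.4·π_2 + 0.25·π_3
Solving with the normalization constraint gives π = (0.3684, 0.2291, 0.4025).
So the stationary probability of Forest is 0.2291.

0.2291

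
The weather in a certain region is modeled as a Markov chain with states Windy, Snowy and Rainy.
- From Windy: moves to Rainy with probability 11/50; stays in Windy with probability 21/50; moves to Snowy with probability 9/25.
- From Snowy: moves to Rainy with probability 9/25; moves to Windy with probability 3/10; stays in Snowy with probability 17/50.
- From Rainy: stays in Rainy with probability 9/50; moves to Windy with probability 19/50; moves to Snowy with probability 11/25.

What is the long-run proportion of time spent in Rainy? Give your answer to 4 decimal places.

Let the stationary distribution be π with π = πP and π_1 + π_2 + π_3 = 1.
π_1 = 0.42·π_1 + 0.3·π_2 + 0.38·π_3
π_2 = 0.36·π_1 + 0.34·π_2 + 0.44·π_3
Solving with the normalization constraint gives π = (0.3647, 0.3735, 0.2618).
So the stationary probability of Rainy is 0.2618.

0.2618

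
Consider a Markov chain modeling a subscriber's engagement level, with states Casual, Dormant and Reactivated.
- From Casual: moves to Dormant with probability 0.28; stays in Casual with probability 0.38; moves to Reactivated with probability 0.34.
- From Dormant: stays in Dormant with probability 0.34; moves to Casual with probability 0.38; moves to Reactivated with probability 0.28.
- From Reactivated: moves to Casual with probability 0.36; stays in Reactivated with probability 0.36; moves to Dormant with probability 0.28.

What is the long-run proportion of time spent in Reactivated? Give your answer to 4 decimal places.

0.3287

Let the stationary distribution be π with π = πP and π_1 + π_2 + π_3 = 1.
π_1 = 0.38·π_1 + 0.38·π_2 + 0.36·π_3
π_2 = 0.28·π_1 + 0.34·π_2 + 0.28·π_3
Solving with the normalization constraint gives π = (0.3734, 0.2979, 0.3287).
So the stationary probability of Reactivated is 0.3287.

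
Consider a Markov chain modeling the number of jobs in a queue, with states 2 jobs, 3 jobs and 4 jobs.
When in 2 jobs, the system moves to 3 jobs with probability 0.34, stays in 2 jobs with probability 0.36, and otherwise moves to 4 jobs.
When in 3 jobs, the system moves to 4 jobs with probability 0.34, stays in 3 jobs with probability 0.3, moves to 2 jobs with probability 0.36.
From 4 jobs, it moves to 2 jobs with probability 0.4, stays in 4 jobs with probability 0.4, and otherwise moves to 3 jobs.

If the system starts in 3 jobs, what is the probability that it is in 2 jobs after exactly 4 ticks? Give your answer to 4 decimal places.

Propagate the distribution vector 4 ticks from 3 jobs.
After 0 ticks: (0.0000, 1.0000, 0.0000)
After 1 tick: (0.3600, 0.3000, 0.3400)
After 2 ticks: (0.3736, 0.2804, 0.3460)
After 3 ticks: (0.3738, 0.2803, 0.3458)
After 4 ticks: (0.3738, 0.2804, 0.3458)
P(in 2 jobs after 4 ticks) = 0.3738

0.3738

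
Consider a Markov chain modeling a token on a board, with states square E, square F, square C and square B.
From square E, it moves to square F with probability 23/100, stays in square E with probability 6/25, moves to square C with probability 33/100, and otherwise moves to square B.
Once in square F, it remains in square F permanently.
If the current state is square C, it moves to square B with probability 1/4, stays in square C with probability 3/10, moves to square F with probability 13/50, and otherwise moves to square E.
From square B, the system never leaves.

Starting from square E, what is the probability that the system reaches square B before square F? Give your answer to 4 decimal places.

0.4741

Let h(s) be the probability of absorption at square B starting from transient state s. Then h(square B) = 1 and h(square F) = 0. By first-step analysis:
h(square E) = 0.24·h(square E) + 0.23·0 + 0.33·h(square C) + 0.2·1
h(square C) = 0.19·h(square E) + 0.26·0 + 0.3·h(square C) + 0.25·1
Solving: h(square E) = 0.4741, h(square C) = 0.4858.
Starting from square E, the probability is 0.4741.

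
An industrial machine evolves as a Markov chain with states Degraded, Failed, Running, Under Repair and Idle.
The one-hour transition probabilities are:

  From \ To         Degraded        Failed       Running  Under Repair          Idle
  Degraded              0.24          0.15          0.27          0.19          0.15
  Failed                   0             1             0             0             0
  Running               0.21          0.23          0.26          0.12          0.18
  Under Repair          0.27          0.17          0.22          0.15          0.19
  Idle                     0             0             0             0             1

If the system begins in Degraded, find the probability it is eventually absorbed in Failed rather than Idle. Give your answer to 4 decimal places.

Let h(s) be the probability of absorption at Failed starting from transient state s. Then h(Failed) = 1 and h(Idle) = 0. By first-step analysis:
h(Degraded) = 0.24·h(Degraded) + 0.15·1 + 0.27·h(Running) + 0.19·h(Under Repair) + 0.15·0
h(Running) = 0.21·h(Degraded) + 0.23·1 + 0.26·h(Running) + 0.12·h(Under Repair) + 0.18·0
h(Under Repair) = 0.27·h(Degraded) + 0.17·1 + 0.22·h(Running) + 0.15·h(Under Repair) + 0.19·0
Solving: h(Degraded) = 0.5143, h(Running) = 0.5383, h(Under Repair) = 0.5027.
Starting from Degraded, the probability is 0.5143.

0.5143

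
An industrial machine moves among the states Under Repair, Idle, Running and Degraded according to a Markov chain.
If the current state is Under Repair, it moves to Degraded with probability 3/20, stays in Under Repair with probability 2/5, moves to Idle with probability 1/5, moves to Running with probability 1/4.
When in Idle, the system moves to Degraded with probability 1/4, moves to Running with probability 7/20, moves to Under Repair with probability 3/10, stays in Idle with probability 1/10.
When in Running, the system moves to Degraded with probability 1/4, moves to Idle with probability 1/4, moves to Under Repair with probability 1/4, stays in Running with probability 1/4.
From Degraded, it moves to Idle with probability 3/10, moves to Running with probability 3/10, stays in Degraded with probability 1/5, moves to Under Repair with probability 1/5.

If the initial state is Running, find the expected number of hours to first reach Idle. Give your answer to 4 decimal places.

4.0571

Let t(s) be the expected number of hours to first reach Idle from state s, with t(Idle) = 0. Conditioning on the first hour:
t(Under Repair) = 1 + 0.4·t(Under Repair) + 0.25·t(Running) + 0.15·t(Degraded)
t(Running) = 1 + 0.25·t(Under Repair) + 0.25·t(Running) + 0.25·t(Degraded)
t(Degraded) = 1 + 0.2·t(Under Repair) + 0.3·t(Running) + 0.2·t(Degraded)
Solving: t(Under Repair) = 4.3200, t(Running) = 4.0571, t(Degraded) = 3.8514.
Expected hours from Running to Idle: 4.0571.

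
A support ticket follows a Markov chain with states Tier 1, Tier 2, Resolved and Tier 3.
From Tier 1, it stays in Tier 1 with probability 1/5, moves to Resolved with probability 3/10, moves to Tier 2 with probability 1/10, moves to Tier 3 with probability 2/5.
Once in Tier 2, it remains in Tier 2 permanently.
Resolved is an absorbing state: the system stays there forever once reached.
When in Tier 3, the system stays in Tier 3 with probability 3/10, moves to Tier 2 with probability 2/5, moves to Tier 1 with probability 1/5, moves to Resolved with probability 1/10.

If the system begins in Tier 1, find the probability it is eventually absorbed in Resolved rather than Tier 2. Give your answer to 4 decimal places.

Let h(s) be the probability of absorption at Resolved starting from transient state s. Then h(Resolved) = 1 and h(Tier 2) = 0. By first-step analysis:
h(Tier 1) = 0.2·h(Tier 1) + 0.1·0 + 0.3·1 + 0.4·h(Tier 3)
h(Tier 3) = 0.2·h(Tier 1) + 0.4·0 + 0.1·1 + 0.3·h(Tier 3)
Solving: h(Tier 1) = 0.5208, h(Tier 3) = 0.2917.
Starting from Tier 1, the probability is 0.5208.

0.5208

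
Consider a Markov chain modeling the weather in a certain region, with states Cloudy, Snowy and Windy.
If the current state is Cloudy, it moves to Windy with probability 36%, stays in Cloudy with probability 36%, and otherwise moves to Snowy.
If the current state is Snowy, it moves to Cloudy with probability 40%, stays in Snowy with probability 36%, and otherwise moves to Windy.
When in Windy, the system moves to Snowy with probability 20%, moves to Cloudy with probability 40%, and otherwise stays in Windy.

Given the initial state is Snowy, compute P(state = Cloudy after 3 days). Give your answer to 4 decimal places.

Propagate the distribution vector 3 days from Snowy.
After 0 days: (0.0000, 1.0000, 0.0000)
After 1 day: (0.4000, 0.3600, 0.2400)
After 2 days: (0.3840, 0.2896, 0.3264)
After 3 days: (0.3846, 0.2771, 0.3383)
P(in Cloudy after 3 days) = 0.3846

0.3846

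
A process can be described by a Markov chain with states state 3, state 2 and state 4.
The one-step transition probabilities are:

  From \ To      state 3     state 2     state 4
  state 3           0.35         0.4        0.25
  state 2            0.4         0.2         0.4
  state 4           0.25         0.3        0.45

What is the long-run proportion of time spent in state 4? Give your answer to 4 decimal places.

Let the stationary distribution be π with π = πP and π_1 + π_2 + π_3 = 1.
π_1 = 0.35·π_1 + 0.4·π_2 + 0.25·π_3
π_2 = 0.4·π_1 + 0.2·π_2 + 0.3·π_3
Solving with the normalization constraint gives π = (0.3282, 0.3026, 0.3692).
So the stationary probability of state 4 is 0.3692.

0.3692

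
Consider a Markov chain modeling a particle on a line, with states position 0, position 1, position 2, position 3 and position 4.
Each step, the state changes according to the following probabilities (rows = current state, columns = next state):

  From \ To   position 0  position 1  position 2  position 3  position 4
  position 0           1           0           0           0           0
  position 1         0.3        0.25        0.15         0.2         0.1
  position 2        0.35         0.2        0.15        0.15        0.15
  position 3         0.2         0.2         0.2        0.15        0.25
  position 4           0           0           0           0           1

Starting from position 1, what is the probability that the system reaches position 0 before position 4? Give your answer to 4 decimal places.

0.6815

Let h(s) be the probability of absorption at position 0 starting from transient state s. Then h(position 0) = 1 and h(position 4) = 0. By first-step analysis:
h(position 1) = 0.3·1 + 0.25·h(position 1) + 0.15·h(position 2) + 0.2·h(position 3) + 0.1·0
h(position 2) = 0.35·1 + 0.2·h(position 1) + 0.15·h(position 2) + 0.15·h(position 3) + 0.15·0
h(position 3) = 0.2·1 + 0.2·h(position 1) + 0.2·h(position 2) + 0.15·h(position 3) + 0.25·0
Solving: h(position 1) = 0.6815, h(position 2) = 0.6697, h(position 3) = 0.5532.
Starting from position 1, the probability is 0.6815.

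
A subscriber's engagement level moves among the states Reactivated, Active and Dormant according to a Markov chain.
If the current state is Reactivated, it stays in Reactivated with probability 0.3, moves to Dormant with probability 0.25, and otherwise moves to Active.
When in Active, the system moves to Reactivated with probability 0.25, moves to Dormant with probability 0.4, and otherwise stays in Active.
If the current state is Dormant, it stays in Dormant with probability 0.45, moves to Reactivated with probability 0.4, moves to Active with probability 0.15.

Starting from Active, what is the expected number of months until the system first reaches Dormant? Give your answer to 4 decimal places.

2.7737

Let t(s) be the expected number of months to first reach Dormant from state s, with t(Dormant) = 0. Conditioning on the first month:
t(Reactivated) = 1 + 0.3·t(Reactivated) + 0.45·t(Active)
t(Active) = 1 + 0.25·t(Reactivated) + 0.35·t(Active)
Solving: t(Reactivated) = 3.2117, t(Active) = 2.7737.
Expected months from Active to Dormant: 2.7737.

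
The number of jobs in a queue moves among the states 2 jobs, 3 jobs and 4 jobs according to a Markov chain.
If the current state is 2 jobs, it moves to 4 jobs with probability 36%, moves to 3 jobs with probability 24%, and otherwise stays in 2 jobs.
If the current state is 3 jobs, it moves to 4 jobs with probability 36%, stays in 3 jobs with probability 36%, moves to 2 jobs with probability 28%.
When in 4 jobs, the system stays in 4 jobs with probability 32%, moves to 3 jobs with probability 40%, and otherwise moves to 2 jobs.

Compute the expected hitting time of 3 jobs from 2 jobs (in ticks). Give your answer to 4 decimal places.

3.3854

Let t(s) be the expected number of ticks to first reach 3 jobs from state s, with t(3 jobs) = 0. Conditioning on the first tick:
t(2 jobs) = 1 + 0.4·t(2 jobs) + 0.36·t(4 jobs)
t(4 jobs) = 1 + 0.28·t(2 jobs) + 0.32·t(4 jobs)
Solving: t(2 jobs) = 3.3854, t(4 jobs) = 2.8646.
Expected ticks from 2 jobs to 3 jobs: 3.3854.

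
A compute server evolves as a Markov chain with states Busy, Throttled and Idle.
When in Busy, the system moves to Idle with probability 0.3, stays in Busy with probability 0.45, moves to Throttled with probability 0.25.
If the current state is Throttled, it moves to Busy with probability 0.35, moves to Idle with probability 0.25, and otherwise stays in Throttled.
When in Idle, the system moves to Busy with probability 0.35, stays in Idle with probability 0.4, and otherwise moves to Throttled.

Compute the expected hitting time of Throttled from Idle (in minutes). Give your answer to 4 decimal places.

4.0000

Let t(s) be the expected number of minutes to first reach Throttled from state s, with t(Throttled) = 0. Conditioning on the first minute:
t(Busy) = 1 + 0.45·t(Busy) + 0.3·t(Idle)
t(Idle) = 1 + 0.35·t(Busy) + 0.4·t(Idle)
Solving: t(Busy) = 4.0000, t(Idle) = 4.0000.
Expected minutes from Idle to Throttled: 4.0000.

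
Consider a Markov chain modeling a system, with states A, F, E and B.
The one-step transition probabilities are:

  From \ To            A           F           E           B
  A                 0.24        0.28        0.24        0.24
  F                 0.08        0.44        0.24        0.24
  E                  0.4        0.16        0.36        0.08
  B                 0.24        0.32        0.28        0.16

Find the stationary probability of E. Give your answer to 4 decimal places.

0.2809

Let the stationary distribution be π with π = πP and π_1 + π_2 + π_3 + π_4 = 1.
π_1 = 0.24·π_1 + 0.08·π_2 + 0.4·π_3 + 0.24·π_4
π_2 = 0.28·π_1 + 0.44·π_2 + 0.16·π_3 + 0.32·π_4
π_3 = 0.24·π_1 + 0.24·π_2 + 0.36·π_3 + 0.28·π_4
Solving with the normalization constraint gives π = (0.2367, 0.3018, 0.2809, 0.1806).
So the stationary probability of E is 0.2809.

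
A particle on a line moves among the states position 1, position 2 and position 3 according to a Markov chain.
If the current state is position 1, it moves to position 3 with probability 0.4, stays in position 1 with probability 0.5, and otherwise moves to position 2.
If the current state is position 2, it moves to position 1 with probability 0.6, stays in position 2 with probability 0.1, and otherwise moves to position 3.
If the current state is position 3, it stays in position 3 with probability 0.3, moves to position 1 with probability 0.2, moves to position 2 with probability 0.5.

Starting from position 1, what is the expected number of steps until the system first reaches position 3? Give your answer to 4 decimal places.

2.5641

Let t(s) be the expected number of steps to first reach position 3 from state s, with t(position 3) = 0. Conditioning on the first step:
t(position 1) = 1 + 0.5·t(position 1) + 0.1·t(position 2)
t(position 2) = 1 + 0.6·t(position 1) + 0.1·t(position 2)
Solving: t(position 1) = 2.5641, t(position 2) = 2.8205.
Expected steps from position 1 to position 3: 2.5641.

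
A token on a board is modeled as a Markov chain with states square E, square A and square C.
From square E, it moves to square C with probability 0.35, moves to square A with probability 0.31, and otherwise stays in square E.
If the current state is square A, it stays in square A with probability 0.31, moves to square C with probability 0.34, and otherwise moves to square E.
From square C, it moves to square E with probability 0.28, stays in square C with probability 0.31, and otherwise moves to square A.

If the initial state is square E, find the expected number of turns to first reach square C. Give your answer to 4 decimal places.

2.8827

Let t(s) be the expected number of turns to first reach square C from state s, with t(square C) = 0. Conditioning on the first turn:
t(square E) = 1 + 0.34·t(square E) + 0.31·t(square A)
t(square A) = 1 + 0.35·t(square E) + 0.31·t(square A)
Solving: t(square E) = 2.8827, t(square A) = 2.9115.
Expected turns from square E to square C: 2.8827.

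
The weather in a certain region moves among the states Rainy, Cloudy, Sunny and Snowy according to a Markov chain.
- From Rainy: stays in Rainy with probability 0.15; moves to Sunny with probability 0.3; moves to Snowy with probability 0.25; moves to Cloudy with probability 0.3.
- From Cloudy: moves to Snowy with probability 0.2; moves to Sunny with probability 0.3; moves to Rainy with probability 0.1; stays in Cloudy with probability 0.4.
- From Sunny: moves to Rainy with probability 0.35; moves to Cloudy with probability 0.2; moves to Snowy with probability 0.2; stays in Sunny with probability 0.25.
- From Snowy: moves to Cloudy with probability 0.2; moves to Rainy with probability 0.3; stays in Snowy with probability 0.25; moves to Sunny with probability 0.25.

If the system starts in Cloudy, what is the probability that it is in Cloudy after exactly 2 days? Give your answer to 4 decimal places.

0.2900

Propagate the distribution vector 2 days from Cloudy.
After 0 days: (0.0000, 1.0000, 0.0000, 0.0000)
After 1 day: (0.1000, 0.4000, 0.3000, 0.2000)
After 2 days: (0.2200, 0.2900, 0.2750, 0.2150)
P(in Cloudy after 2 days) = 0.2900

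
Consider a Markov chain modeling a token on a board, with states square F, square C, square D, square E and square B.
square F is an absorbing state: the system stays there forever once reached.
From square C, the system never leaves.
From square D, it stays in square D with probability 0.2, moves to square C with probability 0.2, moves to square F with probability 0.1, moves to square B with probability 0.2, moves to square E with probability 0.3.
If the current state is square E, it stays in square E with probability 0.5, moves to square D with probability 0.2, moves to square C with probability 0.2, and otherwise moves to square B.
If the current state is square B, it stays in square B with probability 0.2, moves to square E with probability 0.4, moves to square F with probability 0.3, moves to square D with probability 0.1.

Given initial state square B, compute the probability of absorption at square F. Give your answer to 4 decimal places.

Let h(s) be the probability of absorption at square F starting from transient state s. Then h(square F) = 1 and h(square C) = 0. By first-step analysis:
h(square D) = 0.1·1 + 0.2·0 + 0.2·h(square D) + 0.3·h(square E) + 0.2·h(square B)
h(square E) = 0.2·0 + 0.2·h(square D) + 0.5·h(square E) + 0.1·h(square B)
h(square B) = 0.3·1 + 0.1·h(square D) + 0.4·h(square E) + 0.2·h(square B)
Solving: h(square D) = 0.3555, h(square E) = 0.2512, h(square B) = 0.5450.
Starting from square B, the probability is 0.5450.

0.5450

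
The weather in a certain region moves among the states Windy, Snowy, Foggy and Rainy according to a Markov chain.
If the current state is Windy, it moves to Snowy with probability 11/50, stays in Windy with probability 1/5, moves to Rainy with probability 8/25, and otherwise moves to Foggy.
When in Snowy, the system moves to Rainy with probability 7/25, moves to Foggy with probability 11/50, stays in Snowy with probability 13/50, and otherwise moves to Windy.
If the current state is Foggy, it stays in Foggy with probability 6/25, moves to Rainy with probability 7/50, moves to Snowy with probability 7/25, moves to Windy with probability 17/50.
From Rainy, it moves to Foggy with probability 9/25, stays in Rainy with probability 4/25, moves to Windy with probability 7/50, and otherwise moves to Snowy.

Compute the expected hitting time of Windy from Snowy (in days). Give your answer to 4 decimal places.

4.1024

Let t(s) be the expected number of days to first reach Windy from state s, with t(Windy) = 0. Conditioning on the first day:
t(Snowy) = 1 + 0.26·t(Snowy) + 0.22·t(Foggy) + 0.28·t(Rainy)
t(Foggy) = 1 + 0.28·t(Snowy) + 0.24·t(Foggy) + 0.14·t(Rainy)
t(Rainy) = 1 + 0.34·t(Snowy) + 0.36·t(Foggy) + 0.16·t(Rainy)
Solving: t(Snowy) = 4.1024, t(Foggy) = 3.6397, t(Rainy) = 4.4109.
Expected days from Snowy to Windy: 4.1024.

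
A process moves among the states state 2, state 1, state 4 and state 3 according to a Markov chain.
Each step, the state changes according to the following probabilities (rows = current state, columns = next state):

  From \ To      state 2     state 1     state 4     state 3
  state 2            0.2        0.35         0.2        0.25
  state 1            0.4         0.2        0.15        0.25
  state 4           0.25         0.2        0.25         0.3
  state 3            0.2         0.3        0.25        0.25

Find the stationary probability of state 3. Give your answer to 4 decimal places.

0.2605

Let the stationary distribution be π with π = πP and π_1 + π_2 + π_3 + π_4 = 1.
π_1 = 0.2·π_1 + 0.4·π_2 + 0.25·π_3 + 0.2·π_4
π_2 = 0.35·π_1 + 0.2·π_2 + 0.2·π_3 + 0.3·π_4
π_3 = 0.2·π_1 + 0.15·π_2 + 0.25·π_3 + 0.25·π_4
Solving with the normalization constraint gives π = (0.2636, 0.2656, 0.2103, 0.2605).
So the stationary probability of state 3 is 0.2605.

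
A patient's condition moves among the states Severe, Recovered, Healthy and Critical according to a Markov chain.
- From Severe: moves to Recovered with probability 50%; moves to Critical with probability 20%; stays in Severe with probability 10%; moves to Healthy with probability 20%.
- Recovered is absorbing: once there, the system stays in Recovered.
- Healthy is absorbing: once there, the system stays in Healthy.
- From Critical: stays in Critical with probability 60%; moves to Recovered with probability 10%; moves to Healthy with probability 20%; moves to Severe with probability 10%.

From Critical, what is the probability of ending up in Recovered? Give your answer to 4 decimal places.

Let h(s) be the probability of absorption at Recovered starting from transient state s. Then h(Recovered) = 1 and h(Healthy) = 0. By first-step analysis:
h(Severe) = 0.1·h(Severe) + 0.5·1 + 0.2·0 + 0.2·h(Critical)
h(Critical) = 0.1·h(Severe) + 0.1·1 + 0.2·0 + 0.6·h(Critical)
Solving: h(Severe) = 0.6471, h(Critical) = 0.4118.
Starting from Critical, the probability is 0.4118.

0.4118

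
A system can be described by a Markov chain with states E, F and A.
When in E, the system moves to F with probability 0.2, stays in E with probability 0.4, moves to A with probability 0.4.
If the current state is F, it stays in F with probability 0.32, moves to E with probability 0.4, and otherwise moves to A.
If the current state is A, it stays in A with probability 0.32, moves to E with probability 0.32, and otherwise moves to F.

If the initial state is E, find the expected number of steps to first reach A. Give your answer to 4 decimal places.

2.6829

Let t(s) be the expected number of steps to first reach A from state s, with t(A) = 0. Conditioning on the first step:
t(E) = 1 + 0.4·t(E) + 0.2·t(F)
t(F) = 1 + 0.4·t(E) + 0.32·t(F)
Solving: t(E) = 2.6829, t(F) = 3.0488.
Expected steps from E to A: 2.6829.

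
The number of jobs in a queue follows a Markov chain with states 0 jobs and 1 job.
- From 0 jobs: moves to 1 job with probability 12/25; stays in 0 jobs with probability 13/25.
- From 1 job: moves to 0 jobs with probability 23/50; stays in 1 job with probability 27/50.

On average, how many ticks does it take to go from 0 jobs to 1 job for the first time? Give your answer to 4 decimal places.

Let t(s) be the expected number of ticks to first reach 1 job from state s, with t(1 job) = 0. Conditioning on the first tick:
t(0 jobs) = 1 + 0.52·t(0 jobs)
Solving: t(0 jobs) = 2.0833.
Expected ticks from 0 jobs to 1 job: 2.0833.

2.0833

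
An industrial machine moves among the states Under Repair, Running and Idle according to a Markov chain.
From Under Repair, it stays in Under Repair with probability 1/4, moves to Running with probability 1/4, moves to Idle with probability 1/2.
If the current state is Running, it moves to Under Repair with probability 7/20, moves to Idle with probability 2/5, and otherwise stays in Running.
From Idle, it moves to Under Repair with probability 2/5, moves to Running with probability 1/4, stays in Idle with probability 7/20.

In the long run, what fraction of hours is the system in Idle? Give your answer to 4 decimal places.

0.4130

Let the stationary distribution be π with π = πP and π_1 + π_2 + π_3 = 1.
π_1 = 0.25·π_1 + 0.35·π_2 + 0.4·π_3
π_2 = 0.25·π_1 + 0.25·π_2 + 0.25·π_3
Solving with the normalization constraint gives π = (0.3370, 0.2500, 0.4130).
So the stationary probability of Idle is 0.4130.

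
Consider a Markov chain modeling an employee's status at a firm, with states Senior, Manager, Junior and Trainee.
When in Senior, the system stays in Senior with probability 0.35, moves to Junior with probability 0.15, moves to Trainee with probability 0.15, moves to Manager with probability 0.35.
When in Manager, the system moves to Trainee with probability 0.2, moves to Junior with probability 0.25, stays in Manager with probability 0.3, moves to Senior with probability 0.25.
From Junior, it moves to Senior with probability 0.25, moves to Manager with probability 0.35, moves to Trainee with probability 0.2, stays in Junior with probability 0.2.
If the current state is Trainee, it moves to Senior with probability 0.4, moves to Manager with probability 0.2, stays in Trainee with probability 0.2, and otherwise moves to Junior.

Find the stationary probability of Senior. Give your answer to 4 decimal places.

Let the stationary distribution be π with π = πP and π_1 + π_2 + π_3 + π_4 = 1.
π_1 = 0.35·π_1 + 0.25·π_2 + 0.25·π_3 + 0.4·π_4
π_2 = 0.35·π_1 + 0.3·π_2 + 0.35·π_3 + 0.2·π_4
π_3 = 0.15·π_1 + 0.25·π_2 + 0.2·π_3 + 0.2·π_4
Solving with the normalization constraint gives π = (0.3085, 0.3070, 0.1999, 0.1846).
So the stationary probability of Senior is 0.3085.

0.3085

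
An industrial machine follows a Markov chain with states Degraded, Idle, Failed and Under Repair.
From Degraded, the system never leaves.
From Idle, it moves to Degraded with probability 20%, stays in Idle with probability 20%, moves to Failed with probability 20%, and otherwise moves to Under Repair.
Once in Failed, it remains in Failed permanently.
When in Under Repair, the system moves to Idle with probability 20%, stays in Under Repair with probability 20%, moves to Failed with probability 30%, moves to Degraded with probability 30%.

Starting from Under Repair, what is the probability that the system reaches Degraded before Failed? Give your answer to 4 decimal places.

0.5000

Let h(s) be the probability of absorption at Degraded starting from transient state s. Then h(Degraded) = 1 and h(Failed) = 0. By first-step analysis:
h(Idle) = 0.2·1 + 0.2·h(Idle) + 0.2·0 + 0.4·h(Under Repair)
h(Under Repair) = 0.3·1 + 0.2·h(Idle) + 0.3·0 + 0.2·h(Under Repair)
Solving: h(Idle) = 0.5000, h(Under Repair) = 0.5000.
Starting from Under Repair, the probability is 0.5000.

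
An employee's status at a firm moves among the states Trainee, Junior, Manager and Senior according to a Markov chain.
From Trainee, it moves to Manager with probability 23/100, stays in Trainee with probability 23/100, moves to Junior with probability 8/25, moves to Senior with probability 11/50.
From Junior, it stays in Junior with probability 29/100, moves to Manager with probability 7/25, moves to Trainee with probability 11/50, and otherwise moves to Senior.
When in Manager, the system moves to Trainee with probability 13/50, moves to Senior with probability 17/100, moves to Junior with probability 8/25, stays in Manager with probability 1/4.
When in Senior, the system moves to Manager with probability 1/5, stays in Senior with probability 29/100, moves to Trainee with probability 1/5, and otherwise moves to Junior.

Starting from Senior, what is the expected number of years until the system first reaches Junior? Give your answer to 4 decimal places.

Let t(s) be the expected number of years to first reach Junior from state s, with t(Junior) = 0. Conditioning on the first year:
t(Trainee) = 1 + 0.23·t(Trainee) + 0.23·t(Manager) + 0.22·t(Senior)
t(Manager) = 1 + 0.26·t(Trainee) + 0.25·t(Manager) + 0.17·t(Senior)
t(Senior) = 1 + 0.2·t(Trainee) + 0.2·t(Manager) + 0.29·t(Senior)
Solving: t(Trainee) = 3.1471, t(Manager) = 3.1453, t(Senior) = 3.1810.
Expected years from Senior to Junior: 3.1810.

3.1810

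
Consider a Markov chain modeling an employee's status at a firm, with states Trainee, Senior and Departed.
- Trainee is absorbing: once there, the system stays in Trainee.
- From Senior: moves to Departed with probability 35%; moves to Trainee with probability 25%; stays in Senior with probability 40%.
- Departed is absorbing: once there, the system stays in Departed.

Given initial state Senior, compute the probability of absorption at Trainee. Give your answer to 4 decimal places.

0.4167

Let h(s) be the probability of absorption at Trainee starting from transient state s. Then h(Trainee) = 1 and h(Departed) = 0. By first-step analysis:
h(Senior) = 0.25·1 + 0.4·h(Senior) + 0.35·0
Solving: h(Senior) = 0.4167.
Starting from Senior, the probability is 0.4167.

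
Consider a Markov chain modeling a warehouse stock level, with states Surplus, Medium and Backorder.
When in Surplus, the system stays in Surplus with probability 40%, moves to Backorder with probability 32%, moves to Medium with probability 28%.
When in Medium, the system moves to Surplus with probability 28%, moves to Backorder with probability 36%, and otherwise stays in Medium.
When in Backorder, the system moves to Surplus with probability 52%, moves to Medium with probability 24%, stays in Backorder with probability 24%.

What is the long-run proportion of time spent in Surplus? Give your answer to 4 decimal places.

Let the stationary distribution be π with π = πP and π_1 + π_2 + π_3 = 1.
π_1 = 0.4·π_1 + 0.28·π_2 + 0.52·π_3
π_2 = 0.28·π_1 + 0.36·π_2 + 0.24·π_3
Solving with the normalization constraint gives π = (0.4019, 0.2910, 0.3071).
So the stationary probability of Surplus is 0.4019.

0.4019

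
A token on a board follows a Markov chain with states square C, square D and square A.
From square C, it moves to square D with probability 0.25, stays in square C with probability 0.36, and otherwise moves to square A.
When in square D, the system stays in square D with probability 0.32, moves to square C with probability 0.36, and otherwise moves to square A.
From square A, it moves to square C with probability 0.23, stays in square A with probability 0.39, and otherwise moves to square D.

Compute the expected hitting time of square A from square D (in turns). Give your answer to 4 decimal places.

2.8969

Let t(s) be the expected number of turns to first reach square A from state s, with t(square A) = 0. Conditioning on the first turn:
t(square C) = 1 + 0.36·t(square C) + 0.25·t(square D)
t(square D) = 1 + 0.36·t(square C) + 0.32·t(square D)
Solving: t(square C) = 2.6941, t(square D) = 2.8969.
Expected turns from square D to square A: 2.8969.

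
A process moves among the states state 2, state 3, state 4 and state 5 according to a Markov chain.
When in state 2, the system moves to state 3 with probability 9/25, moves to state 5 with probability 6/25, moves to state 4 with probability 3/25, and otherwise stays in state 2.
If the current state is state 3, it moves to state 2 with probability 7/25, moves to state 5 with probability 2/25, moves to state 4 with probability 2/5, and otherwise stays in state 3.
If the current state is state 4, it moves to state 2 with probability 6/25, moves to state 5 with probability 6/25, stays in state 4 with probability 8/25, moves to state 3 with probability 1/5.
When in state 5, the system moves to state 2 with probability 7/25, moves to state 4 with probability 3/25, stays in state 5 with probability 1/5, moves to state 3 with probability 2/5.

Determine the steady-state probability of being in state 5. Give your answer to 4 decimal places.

0.1858

Let the stationary distribution be π with π = πP and π_1 + π_2 + π_3 + π_4 = 1.
π_1 = 0.28·π_1 + 0.28·π_2 + 0.24·π_3 + 0.28·π_4
π_2 = 0.36·π_1 + 0.24·π_2 + 0.2·π_3 + 0.4·π_4
π_3 = 0.12·π_1 + 0.4·π_2 + 0.32·π_3 + 0.12·π_4
Solving with the normalization constraint gives π = (0.2699, 0.2920, 0.2522, 0.1858).
So the stationary probability of state 5 is 0.1858.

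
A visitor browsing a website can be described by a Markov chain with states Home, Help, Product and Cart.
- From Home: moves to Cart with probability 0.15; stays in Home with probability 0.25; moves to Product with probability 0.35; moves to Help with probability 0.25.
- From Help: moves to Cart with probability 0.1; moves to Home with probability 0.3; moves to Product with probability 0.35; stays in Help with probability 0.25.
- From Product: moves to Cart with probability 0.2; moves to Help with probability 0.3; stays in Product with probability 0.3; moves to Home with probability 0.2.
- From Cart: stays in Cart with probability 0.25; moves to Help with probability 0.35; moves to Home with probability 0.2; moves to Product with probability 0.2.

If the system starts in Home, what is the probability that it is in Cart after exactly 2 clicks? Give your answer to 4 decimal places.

Propagate the distribution vector 2 clicks from Home.
After 0 clicks: (1.0000, 0.0000, 0.0000, 0.0000)
After 1 click: (0.2500, 0.2500, 0.3500, 0.1500)
After 2 clicks: (0.2375, 0.2825, 0.3100, 0.1700)
P(in Cart after 2 clicks) = 0.1700

0.1700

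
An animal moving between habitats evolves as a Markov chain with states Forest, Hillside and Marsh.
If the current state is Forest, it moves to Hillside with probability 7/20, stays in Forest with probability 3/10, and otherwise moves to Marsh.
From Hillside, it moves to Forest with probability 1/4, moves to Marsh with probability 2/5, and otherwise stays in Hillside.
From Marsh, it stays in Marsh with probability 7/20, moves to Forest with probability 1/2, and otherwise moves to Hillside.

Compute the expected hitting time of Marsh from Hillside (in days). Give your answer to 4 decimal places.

2.5850

Let t(s) be the expected number of days to first reach Marsh from state s, with t(Marsh) = 0. Conditioning on the first day:
t(Forest) = 1 + 0.3·t(Forest) + 0.35·t(Hillside)
t(Hillside) = 1 + 0.25·t(Forest) + 0.35·t(Hillside)
Solving: t(Forest) = 2.7211, t(Hillside) = 2.5850.
Expected days from Hillside to Marsh: 2.5850.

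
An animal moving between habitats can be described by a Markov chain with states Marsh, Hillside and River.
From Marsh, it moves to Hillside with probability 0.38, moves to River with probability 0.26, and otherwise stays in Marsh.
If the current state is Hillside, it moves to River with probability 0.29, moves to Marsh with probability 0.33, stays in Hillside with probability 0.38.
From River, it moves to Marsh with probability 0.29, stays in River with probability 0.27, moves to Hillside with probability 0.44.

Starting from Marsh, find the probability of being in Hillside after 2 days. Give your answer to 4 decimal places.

Sum over the intermediate state after 1 day:
P = P(Marsh→Marsh)·P(Marsh→Hillside) + P(Marsh→Hillside)·P(Hillside→Hillside) + P(Marsh→River)·P(River→Hillside)
  = 0.36×0.38 + 0.38×0.38 + 0.26×0.44
  = 0.1368 + 0.1444 + 0.1144 = 0.3956

0.3956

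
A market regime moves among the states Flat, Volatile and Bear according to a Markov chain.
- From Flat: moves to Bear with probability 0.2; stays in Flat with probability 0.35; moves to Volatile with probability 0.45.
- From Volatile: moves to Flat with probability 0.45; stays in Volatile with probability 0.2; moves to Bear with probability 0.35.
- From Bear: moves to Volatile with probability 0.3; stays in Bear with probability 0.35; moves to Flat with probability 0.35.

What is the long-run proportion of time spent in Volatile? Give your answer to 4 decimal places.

Let the stationary distribution be π with π = πP and π_1 + π_2 + π_3 = 1.
π_1 = 0.35·π_1 + 0.45·π_2 + 0.35·π_3
π_2 = 0.45·π_1 + 0.2·π_2 + 0.3·π_3
Solving with the normalization constraint gives π = (0.3825, 0.3249, 0.2926).
So the stationary probability of Volatile is 0.3249.

0.3249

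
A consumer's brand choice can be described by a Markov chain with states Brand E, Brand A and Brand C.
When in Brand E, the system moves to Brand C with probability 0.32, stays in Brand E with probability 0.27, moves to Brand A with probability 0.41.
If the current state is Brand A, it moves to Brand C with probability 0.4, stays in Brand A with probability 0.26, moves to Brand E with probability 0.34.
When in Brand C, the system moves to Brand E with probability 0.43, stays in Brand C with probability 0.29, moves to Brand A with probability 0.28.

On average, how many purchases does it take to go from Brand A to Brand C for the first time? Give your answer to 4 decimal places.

Let t(s) be the expected number of purchases to first reach Brand C from state s, with t(Brand C) = 0. Conditioning on the first purchase:
t(Brand E) = 1 + 0.27·t(Brand E) + 0.41·t(Brand A)
t(Brand A) = 1 + 0.34·t(Brand E) + 0.26·t(Brand A)
Solving: t(Brand E) = 2.8693, t(Brand A) = 2.6697.
Expected purchases from Brand A to Brand C: 2.6697.

2.6697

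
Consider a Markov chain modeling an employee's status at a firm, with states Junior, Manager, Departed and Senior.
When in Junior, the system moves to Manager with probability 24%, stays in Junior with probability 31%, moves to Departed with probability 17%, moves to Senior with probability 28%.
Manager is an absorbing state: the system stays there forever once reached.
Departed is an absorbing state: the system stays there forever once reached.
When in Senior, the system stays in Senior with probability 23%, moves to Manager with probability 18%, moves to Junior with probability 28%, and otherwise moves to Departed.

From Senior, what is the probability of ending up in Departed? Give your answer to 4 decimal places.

0.5774

Let h(s) be the probability of absorption at Departed starting from transient state s. Then h(Departed) = 1 and h(Manager) = 0. By first-step analysis:
h(Junior) = 0.31·h(Junior) + 0.24·0 + 0.17·1 + 0.28·h(Senior)
h(Senior) = 0.28·h(Junior) + 0.18·0 + 0.31·1 + 0.23·h(Senior)
Solving: h(Junior) = 0.4807, h(Senior) = 0.5774.
Starting from Senior, the probability is 0.5774.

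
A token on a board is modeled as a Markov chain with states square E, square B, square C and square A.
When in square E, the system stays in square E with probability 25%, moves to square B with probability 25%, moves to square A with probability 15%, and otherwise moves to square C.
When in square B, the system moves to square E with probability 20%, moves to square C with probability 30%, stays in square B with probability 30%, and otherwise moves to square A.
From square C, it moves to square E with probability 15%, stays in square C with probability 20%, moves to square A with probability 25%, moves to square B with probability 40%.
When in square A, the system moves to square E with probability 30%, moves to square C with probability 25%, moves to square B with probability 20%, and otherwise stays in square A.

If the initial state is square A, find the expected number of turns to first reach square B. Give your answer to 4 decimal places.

3.7769

Let t(s) be the expected number of turns to first reach square B from state s, with t(square B) = 0. Conditioning on the first turn:
t(square E) = 1 + 0.25·t(square E) + 0.35·t(square C) + 0.15·t(square A)
t(square C) = 1 + 0.15·t(square E) + 0.2·t(square C) + 0.25·t(square A)
t(square A) = 1 + 0.3·t(square E) + 0.25·t(square C) + 0.25·t(square A)
Solving: t(square E) = 3.5319, t(square C) = 3.0925, t(square A) = 3.7769.
Expected turns from square A to square B: 3.7769.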